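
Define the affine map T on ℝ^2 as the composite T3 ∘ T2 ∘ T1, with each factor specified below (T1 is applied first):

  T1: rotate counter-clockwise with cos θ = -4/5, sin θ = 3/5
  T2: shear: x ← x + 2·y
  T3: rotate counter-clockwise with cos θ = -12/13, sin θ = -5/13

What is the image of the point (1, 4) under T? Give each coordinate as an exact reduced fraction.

T(p) = (439/65, 366/65)

T1 rotate counter-clockwise with cos θ = -4/5, sin θ = 3/5: (1, 4) → (-16/5, -13/5)
T2 shear: x ← x + 2·y: (-16/5, -13/5) → (-42/5, -13/5)
T3 rotate counter-clockwise with cos θ = -12/13, sin θ = -5/13: (-42/5, -13/5) → (439/65, 366/65)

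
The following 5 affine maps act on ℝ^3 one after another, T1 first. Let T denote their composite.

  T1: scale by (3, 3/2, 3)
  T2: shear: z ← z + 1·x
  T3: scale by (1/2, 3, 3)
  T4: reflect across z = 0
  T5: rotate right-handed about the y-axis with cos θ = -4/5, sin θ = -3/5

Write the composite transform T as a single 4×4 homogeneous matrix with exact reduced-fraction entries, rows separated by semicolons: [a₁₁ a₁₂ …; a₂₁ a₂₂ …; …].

T1 = [3 0 0 0; 0 3/2 0 0; 0 0 3 0; 0 0 0 1]
T2·T1 = [3 0 0 0; 0 3/2 0 0; 3 0 3 0; 0 0 0 1]
T3·…·T1 = [3/2 0 0 0; 0 9/2 0 0; 9 0 9 0; 0 0 0 1]
T4·…·T1 = [3/2 0 0 0; 0 9/2 0 0; -9 0 -9 0; 0 0 0 1]
T5·…·T1 = [21/5 0 27/5 0; 0 9/2 0 0; 81/10 0 36/5 0; 0 0 0 1]

T = [21/5 0 27/5 0; 0 9/2 0 0; 81/10 0 36/5 0; 0 0 0 1]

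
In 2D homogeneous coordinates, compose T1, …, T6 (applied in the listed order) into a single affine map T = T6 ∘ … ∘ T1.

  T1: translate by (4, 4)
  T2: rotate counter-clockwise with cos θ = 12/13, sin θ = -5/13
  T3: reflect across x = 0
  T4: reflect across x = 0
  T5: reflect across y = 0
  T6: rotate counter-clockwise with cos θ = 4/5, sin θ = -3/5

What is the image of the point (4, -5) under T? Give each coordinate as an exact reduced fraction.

T(p) = (8, -1)

T1 translate by (4, 4): (4, -5) → (8, -1)
T2 rotate counter-clockwise with cos θ = 12/13, sin θ = -5/13: (8, -1) → (7, -4)
T3 reflect across x = 0: (7, -4) → (-7, -4)
T4 reflect across x = 0: (-7, -4) → (7, -4)
T5 reflect across y = 0: (7, -4) → (7, 4)
T6 rotate counter-clockwise with cos θ = 4/5, sin θ = -3/5: (7, 4) → (8, -1)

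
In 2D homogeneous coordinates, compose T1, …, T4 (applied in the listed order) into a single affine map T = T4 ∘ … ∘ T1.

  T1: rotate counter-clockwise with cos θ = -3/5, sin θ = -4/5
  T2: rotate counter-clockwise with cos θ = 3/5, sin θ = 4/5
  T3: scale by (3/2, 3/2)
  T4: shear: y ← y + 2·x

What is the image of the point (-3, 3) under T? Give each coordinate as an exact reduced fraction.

T(p) = (153/50, 117/10)

T1 rotate counter-clockwise with cos θ = -3/5, sin θ = -4/5: (-3, 3) → (21/5, 3/5)
T2 rotate counter-clockwise with cos θ = 3/5, sin θ = 4/5: (21/5, 3/5) → (51/25, 93/25)
T3 scale by (3/2, 3/2): (51/25, 93/25) → (153/50, 279/50)
T4 shear: y ← y + 2·x: (153/50, 279/50) → (153/50, 117/10)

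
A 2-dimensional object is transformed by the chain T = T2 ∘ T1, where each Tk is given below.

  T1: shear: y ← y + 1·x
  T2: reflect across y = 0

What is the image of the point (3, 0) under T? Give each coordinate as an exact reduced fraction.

T1 shear: y ← y + 1·x: (3, 0) → (3, 3)
T2 reflect across y = 0: (3, 3) → (3, -3)

T(p) = (3, -3)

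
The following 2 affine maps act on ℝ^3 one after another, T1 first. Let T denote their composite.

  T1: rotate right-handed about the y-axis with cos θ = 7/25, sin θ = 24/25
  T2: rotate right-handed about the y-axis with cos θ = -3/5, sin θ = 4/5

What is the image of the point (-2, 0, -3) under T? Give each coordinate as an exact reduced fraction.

T1 rotate right-handed about the y-axis with cos θ = 7/25, sin θ = 24/25: (-2, 0, -3) → (-86/25, 0, 27/25)
T2 rotate right-handed about the y-axis with cos θ = -3/5, sin θ = 4/5: (-86/25, 0, 27/25) → (366/125, 0, 263/125)

T(p) = (366/125, 0, 263/125)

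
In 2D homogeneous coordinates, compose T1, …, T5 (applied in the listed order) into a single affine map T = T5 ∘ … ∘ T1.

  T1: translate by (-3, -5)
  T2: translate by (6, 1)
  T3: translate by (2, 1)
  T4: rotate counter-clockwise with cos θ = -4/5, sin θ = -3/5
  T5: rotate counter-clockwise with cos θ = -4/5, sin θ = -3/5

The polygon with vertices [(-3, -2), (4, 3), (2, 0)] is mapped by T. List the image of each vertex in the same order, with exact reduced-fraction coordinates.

T1 translate by (-3, -5): (-3, -2) → (-6, -7); (4, 3) → (1, -2); (2, 0) → (-1, -5)
T2 translate by (6, 1): (-6, -7) → (0, -6); (1, -2) → (7, -1); (-1, -5) → (5, -4)
T3 translate by (2, 1): (0, -6) → (2, -5); (7, -1) → (9, 0); (5, -4) → (7, -3)
T4 rotate counter-clockwise with cos θ = -4/5, sin θ = -3/5: (2, -5) → (-23/5, 14/5); (9, 0) → (-36/5, -27/5); (7, -3) → (-37/5, -9/5)
T5 rotate counter-clockwise with cos θ = -4/5, sin θ = -3/5: (-23/5, 14/5) → (134/25, 13/25); (-36/5, -27/5) → (63/25, 216/25); (-37/5, -9/5) → (121/25, 147/25)

image vertices: (134/25, 13/25), (63/25, 216/25), (121/25, 147/25)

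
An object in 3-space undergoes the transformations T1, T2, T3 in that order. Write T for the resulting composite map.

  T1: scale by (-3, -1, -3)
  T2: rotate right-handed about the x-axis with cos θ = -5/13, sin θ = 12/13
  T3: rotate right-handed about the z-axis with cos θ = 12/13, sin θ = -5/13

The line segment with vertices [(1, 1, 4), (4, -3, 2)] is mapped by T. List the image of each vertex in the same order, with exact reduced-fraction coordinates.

image vertices: (277/169, 1983/169, 48/13), (-1587/169, 1464/169, 66/13)

T1 scale by (-3, -1, -3): (1, 1, 4) → (-3, -1, -12); (4, -3, 2) → (-12, 3, -6)
T2 rotate right-handed about the x-axis with cos θ = -5/13, sin θ = 12/13: (-3, -1, -12) → (-3, 149/13, 48/13); (-12, 3, -6) → (-12, 57/13, 66/13)
T3 rotate right-handed about the z-axis with cos θ = 12/13, sin θ = -5/13: (-3, 149/13, 48/13) → (277/169, 1983/169, 48/13); (-12, 57/13, 66/13) → (-1587/169, 1464/169, 66/13)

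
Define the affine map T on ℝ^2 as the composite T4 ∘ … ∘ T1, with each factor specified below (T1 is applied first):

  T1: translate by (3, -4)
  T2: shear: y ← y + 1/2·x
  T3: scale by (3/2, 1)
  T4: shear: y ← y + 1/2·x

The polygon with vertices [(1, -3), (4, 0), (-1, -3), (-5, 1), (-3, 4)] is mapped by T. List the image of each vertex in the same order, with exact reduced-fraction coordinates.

image vertices: (6, -2), (21/2, 19/4), (3, -9/2), (-3, -11/2), (0, 0)

T1 translate by (3, -4): (1, -3) → (4, -7); (4, 0) → (7, -4); (-1, -3) → (2, -7); (-5, 1) → (-2, -3); (-3, 4) → (0, 0)
T2 shear: y ← y + 1/2·x: (4, -7) → (4, -5); (7, -4) → (7, -1/2); (2, -7) → (2, -6); (-2, -3) → (-2, -4); (0, 0) → (0, 0)
T3 scale by (3/2, 1): (4, -5) → (6, -5); (7, -1/2) → (21/2, -1/2); (2, -6) → (3, -6); (-2, -4) → (-3, -4); (0, 0) → (0, 0)
T4 shear: y ← y + 1/2·x: (6, -5) → (6, -2); (21/2, -1/2) → (21/2, 19/4); (3, -6) → (3, -9/2); (-3, -4) → (-3, -11/2); (0, 0) → (0, 0)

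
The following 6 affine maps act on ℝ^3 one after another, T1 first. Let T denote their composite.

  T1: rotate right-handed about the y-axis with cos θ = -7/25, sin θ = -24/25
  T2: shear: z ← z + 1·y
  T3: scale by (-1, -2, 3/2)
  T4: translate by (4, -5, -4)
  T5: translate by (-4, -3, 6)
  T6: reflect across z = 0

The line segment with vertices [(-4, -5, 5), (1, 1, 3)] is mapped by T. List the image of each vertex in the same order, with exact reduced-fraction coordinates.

T1 rotate right-handed about the y-axis with cos θ = -7/25, sin θ = -24/25: (-4, -5, 5) → (-92/25, -5, -131/25); (1, 1, 3) → (-79/25, 1, 3/25)
T2 shear: z ← z + 1·y: (-92/25, -5, -131/25) → (-92/25, -5, -256/25); (-79/25, 1, 3/25) → (-79/25, 1, 28/25)
T3 scale by (-1, -2, 3/2): (-92/25, -5, -256/25) → (92/25, 10, -384/25); (-79/25, 1, 28/25) → (79/25, -2, 42/25)
T4 translate by (4, -5, -4): (92/25, 10, -384/25) → (192/25, 5, -484/25); (79/25, -2, 42/25) → (179/25, -7, -58/25)
T5 translate by (-4, -3, 6): (192/25, 5, -484/25) → (92/25, 2, -334/25); (179/25, -7, -58/25) → (79/25, -10, 92/25)
T6 reflect across z = 0: (92/25, 2, -334/25) → (92/25, 2, 334/25); (79/25, -10, 92/25) → (79/25, -10, -92/25)

image vertices: (92/25, 2, 334/25), (79/25, -10, -92/25)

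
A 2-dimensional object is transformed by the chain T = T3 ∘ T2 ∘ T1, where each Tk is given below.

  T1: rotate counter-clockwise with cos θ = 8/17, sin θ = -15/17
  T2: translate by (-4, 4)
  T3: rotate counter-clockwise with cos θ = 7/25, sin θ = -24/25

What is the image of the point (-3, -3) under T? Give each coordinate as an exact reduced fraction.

T(p) = (1177/425, 3911/425)

T1 rotate counter-clockwise with cos θ = 8/17, sin θ = -15/17: (-3, -3) → (-69/17, 21/17)
T2 translate by (-4, 4): (-69/17, 21/17) → (-137/17, 89/17)
T3 rotate counter-clockwise with cos θ = 7/25, sin θ = -24/25: (-137/17, 89/17) → (1177/425, 3911/425)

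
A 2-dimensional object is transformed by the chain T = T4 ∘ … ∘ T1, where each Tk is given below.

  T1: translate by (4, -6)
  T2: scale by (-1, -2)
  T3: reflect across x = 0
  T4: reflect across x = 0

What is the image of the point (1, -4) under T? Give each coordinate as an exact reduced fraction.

T(p) = (-5, 20)

T1 translate by (4, -6): (1, -4) → (5, -10)
T2 scale by (-1, -2): (5, -10) → (-5, 20)
T3 reflect across x = 0: (-5, 20) → (5, 20)
T4 reflect across x = 0: (5, 20) → (-5, 20)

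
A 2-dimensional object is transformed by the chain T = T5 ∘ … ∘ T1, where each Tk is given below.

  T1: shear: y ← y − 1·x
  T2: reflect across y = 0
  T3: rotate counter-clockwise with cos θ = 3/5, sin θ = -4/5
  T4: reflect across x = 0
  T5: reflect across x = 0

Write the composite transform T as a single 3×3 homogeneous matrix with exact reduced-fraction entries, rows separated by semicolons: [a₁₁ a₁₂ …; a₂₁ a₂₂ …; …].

T = [7/5 -4/5 0; -1/5 -3/5 0; 0 0 1]

T1 = [1 0 0; -1 1 0; 0 0 1]
T2·T1 = [1 0 0; 1 -1 0; 0 0 1]
T3·…·T1 = [7/5 -4/5 0; -1/5 -3/5 0; 0 0 1]
T4·…·T1 = [-7/5 4/5 0; -1/5 -3/5 0; 0 0 1]
T5·…·T1 = [7/5 -4/5 0; -1/5 -3/5 0; 0 0 1]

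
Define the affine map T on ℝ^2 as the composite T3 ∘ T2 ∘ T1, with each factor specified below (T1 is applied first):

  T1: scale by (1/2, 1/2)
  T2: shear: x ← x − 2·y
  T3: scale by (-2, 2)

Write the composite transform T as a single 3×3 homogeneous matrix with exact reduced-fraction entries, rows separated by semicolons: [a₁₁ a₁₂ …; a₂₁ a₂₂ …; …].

T = [-1 2 0; 0 1 0; 0 0 1]

T1 = [1/2 0 0; 0 1/2 0; 0 0 1]
T2·T1 = [1/2 -1 0; 0 1/2 0; 0 0 1]
T3·…·T1 = [-1 2 0; 0 1 0; 0 0 1]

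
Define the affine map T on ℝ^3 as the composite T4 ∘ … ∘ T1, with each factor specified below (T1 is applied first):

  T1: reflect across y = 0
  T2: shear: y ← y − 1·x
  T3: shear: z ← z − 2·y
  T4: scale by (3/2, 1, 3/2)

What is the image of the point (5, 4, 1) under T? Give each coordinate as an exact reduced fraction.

T(p) = (15/2, -9, 57/2)

T1 reflect across y = 0: (5, 4, 1) → (5, -4, 1)
T2 shear: y ← y − 1·x: (5, -4, 1) → (5, -9, 1)
T3 shear: z ← z − 2·y: (5, -9, 1) → (5, -9, 19)
T4 scale by (3/2, 1, 3/2): (5, -9, 19) → (15/2, -9, 57/2)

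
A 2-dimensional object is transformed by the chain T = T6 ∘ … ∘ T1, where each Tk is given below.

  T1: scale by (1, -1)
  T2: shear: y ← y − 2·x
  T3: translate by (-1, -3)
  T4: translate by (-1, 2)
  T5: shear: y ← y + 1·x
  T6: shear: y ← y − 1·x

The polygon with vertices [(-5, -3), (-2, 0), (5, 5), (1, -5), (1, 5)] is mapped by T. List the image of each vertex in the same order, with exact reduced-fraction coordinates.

image vertices: (-7, 12), (-4, 3), (3, -16), (-1, 2), (-1, -8)

T1 scale by (1, -1): (-5, -3) → (-5, 3); (-2, 0) → (-2, 0); (5, 5) → (5, -5); (1, -5) → (1, 5); (1, 5) → (1, -5)
T2 shear: y ← y − 2·x: (-5, 3) → (-5, 13); (-2, 0) → (-2, 4); (5, -5) → (5, -15); (1, 5) → (1, 3); (1, -5) → (1, -7)
T3 translate by (-1, -3): (-5, 13) → (-6, 10); (-2, 4) → (-3, 1); (5, -15) → (4, -18); (1, 3) → (0, 0); (1, -7) → (0, -10)
T4 translate by (-1, 2): (-6, 10) → (-7, 12); (-3, 1) → (-4, 3); (4, -18) → (3, -16); (0, 0) → (-1, 2); (0, -10) → (-1, -8)
T5 shear: y ← y + 1·x: (-7, 12) → (-7, 5); (-4, 3) → (-4, -1); (3, -16) → (3, -13); (-1, 2) → (-1, 1); (-1, -8) → (-1, -9)
T6 shear: y ← y − 1·x: (-7, 5) → (-7, 12); (-4, -1) → (-4, 3); (3, -13) → (3, -16); (-1, 1) → (-1, 2); (-1, -9) → (-1, -8)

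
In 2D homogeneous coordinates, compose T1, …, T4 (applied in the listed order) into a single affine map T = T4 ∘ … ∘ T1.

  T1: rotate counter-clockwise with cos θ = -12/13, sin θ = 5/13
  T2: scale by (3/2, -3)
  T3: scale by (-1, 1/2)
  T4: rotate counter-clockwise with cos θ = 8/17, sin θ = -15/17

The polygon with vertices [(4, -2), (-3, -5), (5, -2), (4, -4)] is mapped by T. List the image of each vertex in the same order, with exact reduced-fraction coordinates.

T1 rotate counter-clockwise with cos θ = -12/13, sin θ = 5/13: (4, -2) → (-38/13, 44/13); (-3, -5) → (61/13, 45/13); (5, -2) → (-50/13, 49/13); (4, -4) → (-28/13, 68/13)
T2 scale by (3/2, -3): (-38/13, 44/13) → (-57/13, -132/13); (61/13, 45/13) → (183/26, -135/13); (-50/13, 49/13) → (-75/13, -147/13); (-28/13, 68/13) → (-42/13, -204/13)
T3 scale by (-1, 1/2): (-57/13, -132/13) → (57/13, -66/13); (183/26, -135/13) → (-183/26, -135/26); (-75/13, -147/13) → (75/13, -147/26); (-42/13, -204/13) → (42/13, -102/13)
T4 rotate counter-clockwise with cos θ = 8/17, sin θ = -15/17: (57/13, -66/13) → (-534/221, -1383/221); (-183/26, -135/26) → (-3489/442, 1665/442); (75/13, -147/26) → (-1005/442, -1713/221); (42/13, -102/13) → (-1194/221, -1446/221)

image vertices: (-534/221, -1383/221), (-3489/442, 1665/442), (-1005/442, -1713/221), (-1194/221, -1446/221)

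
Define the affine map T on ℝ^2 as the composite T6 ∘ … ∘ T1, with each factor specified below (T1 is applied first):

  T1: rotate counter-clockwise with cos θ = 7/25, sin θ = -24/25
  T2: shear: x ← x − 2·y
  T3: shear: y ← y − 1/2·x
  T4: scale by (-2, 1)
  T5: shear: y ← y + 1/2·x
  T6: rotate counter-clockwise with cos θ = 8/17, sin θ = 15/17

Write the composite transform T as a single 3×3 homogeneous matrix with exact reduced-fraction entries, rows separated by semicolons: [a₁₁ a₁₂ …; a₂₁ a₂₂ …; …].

T = [287/170 -8/85 0; -2502/425 -364/425 0; 0 0 1]

T1 = [7/25 24/25 0; -24/25 7/25 0; 0 0 1]
T2·T1 = [11/5 2/5 0; -24/25 7/25 0; 0 0 1]
T3·…·T1 = [11/5 2/5 0; -103/50 2/25 0; 0 0 1]
T4·…·T1 = [-22/5 -4/5 0; -103/50 2/25 0; 0 0 1]
T5·…·T1 = [-22/5 -4/5 0; -213/50 -8/25 0; 0 0 1]
T6·…·T1 = [287/170 -8/85 0; -2502/425 -364/425 0; 0 0 1]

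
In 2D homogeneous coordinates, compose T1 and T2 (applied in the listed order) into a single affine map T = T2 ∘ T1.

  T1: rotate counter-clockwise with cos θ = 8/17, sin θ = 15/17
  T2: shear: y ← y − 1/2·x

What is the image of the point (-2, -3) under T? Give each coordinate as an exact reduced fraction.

T1 rotate counter-clockwise with cos θ = 8/17, sin θ = 15/17: (-2, -3) → (29/17, -54/17)
T2 shear: y ← y − 1/2·x: (29/17, -54/17) → (29/17, -137/34)

T(p) = (29/17, -137/34)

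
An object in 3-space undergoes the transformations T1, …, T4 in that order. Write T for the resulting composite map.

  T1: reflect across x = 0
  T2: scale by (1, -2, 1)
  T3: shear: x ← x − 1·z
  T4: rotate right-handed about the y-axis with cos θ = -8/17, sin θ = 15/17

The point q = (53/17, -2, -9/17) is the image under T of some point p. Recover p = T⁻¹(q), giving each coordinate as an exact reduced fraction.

p = (-2, 1, 3)

T1 = [-1 0 0 0; 0 1 0 0; 0 0 1 0; 0 0 0 1]
T2·T1 = [-1 0 0 0; 0 -2 0 0; 0 0 1 0; 0 0 0 1]
T3·…·T1 = [-1 0 -1 0; 0 -2 0 0; 0 0 1 0; 0 0 0 1]
T4·…·T1 = [8/17 0 23/17 0; 0 -2 0 0; 15/17 0 7/17 0; 0 0 0 1]
det M = 2; M⁻¹ = [-7/17 0 23/17 0; 0 -1/2 0 0; 15/17 0 -8/17 0; 0 0 0 1]
M⁻¹ · (53/17, -2, -9/17)ᵀ = (-2, 1, 3)ᵀ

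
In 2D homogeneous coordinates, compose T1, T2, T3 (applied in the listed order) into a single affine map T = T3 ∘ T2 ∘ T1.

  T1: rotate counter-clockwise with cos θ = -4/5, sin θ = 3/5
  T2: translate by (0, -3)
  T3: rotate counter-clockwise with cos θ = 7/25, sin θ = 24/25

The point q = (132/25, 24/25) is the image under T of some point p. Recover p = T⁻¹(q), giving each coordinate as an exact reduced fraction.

p = (-3, 0)

T1 = [-4/5 -3/5 0; 3/5 -4/5 0; 0 0 1]
T2·T1 = [-4/5 -3/5 0; 3/5 -4/5 -3; 0 0 1]
T3·…·T1 = [-4/5 3/5 72/25; -3/5 -4/5 -21/25; 0 0 1]
det M = 1; M⁻¹ = [-4/5 -3/5 9/5; 3/5 -4/5 -12/5; 0 0 1]
M⁻¹ · (132/25, 24/25)ᵀ = (-3, 0)ᵀ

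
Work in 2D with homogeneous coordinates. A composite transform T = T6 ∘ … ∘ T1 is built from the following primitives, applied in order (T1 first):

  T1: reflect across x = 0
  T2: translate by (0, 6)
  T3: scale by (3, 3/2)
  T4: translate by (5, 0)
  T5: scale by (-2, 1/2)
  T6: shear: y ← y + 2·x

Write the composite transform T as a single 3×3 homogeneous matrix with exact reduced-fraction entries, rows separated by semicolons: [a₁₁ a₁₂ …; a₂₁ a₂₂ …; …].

T1 = [-1 0 0; 0 1 0; 0 0 1]
T2·T1 = [-1 0 0; 0 1 6; 0 0 1]
T3·…·T1 = [-3 0 0; 0 3/2 9; 0 0 1]
T4·…·T1 = [-3 0 5; 0 3/2 9; 0 0 1]
T5·…·T1 = [6 0 -10; 0 3/4 9/2; 0 0 1]
T6·…·T1 = [6 0 -10; 12 3/4 -31/2; 0 0 1]

T = [6 0 -10; 12 3/4 -31/2; 0 0 1]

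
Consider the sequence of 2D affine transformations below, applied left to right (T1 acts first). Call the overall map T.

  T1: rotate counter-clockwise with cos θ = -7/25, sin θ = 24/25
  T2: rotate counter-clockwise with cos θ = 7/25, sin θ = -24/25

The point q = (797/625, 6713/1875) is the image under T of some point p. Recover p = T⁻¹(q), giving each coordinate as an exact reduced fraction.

T1 = [-7/25 -24/25 0; 24/25 -7/25 0; 0 0 1]
T2·T1 = [527/625 -336/625 0; 336/625 527/625 0; 0 0 1]
det M = 1; M⁻¹ = [527/625 336/625 0; -336/625 527/625 0; 0 0 1]
M⁻¹ · (797/625, 6713/1875)ᵀ = (3, 7/3)ᵀ

p = (3, 7/3)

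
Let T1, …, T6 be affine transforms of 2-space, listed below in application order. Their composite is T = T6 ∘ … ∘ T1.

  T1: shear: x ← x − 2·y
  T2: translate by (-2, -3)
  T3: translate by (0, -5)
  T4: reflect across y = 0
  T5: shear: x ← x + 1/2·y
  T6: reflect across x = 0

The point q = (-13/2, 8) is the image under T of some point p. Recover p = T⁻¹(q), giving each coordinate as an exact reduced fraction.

T1 = [1 -2 0; 0 1 0; 0 0 1]
T2·T1 = [1 -2 -2; 0 1 -3; 0 0 1]
T3·…·T1 = [1 -2 -2; 0 1 -8; 0 0 1]
T4·…·T1 = [1 -2 -2; 0 -1 8; 0 0 1]
T5·…·T1 = [1 -5/2 2; 0 -1 8; 0 0 1]
T6·…·T1 = [-1 5/2 -2; 0 -1 8; 0 0 1]
det M = 1; M⁻¹ = [-1 -5/2 18; 0 -1 8; 0 0 1]
M⁻¹ · (-13/2, 8)ᵀ = (9/2, 0)ᵀ

p = (9/2, 0)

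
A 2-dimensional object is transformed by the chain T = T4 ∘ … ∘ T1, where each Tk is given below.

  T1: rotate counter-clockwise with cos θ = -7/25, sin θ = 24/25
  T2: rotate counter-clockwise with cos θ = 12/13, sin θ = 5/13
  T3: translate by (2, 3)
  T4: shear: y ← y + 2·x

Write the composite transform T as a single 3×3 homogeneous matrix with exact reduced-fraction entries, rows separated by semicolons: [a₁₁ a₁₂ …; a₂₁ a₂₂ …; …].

T = [-204/325 -253/325 2; -31/65 -142/65 7; 0 0 1]

T1 = [-7/25 -24/25 0; 24/25 -7/25 0; 0 0 1]
T2·T1 = [-204/325 -253/325 0; 253/325 -204/325 0; 0 0 1]
T3·…·T1 = [-204/325 -253/325 2; 253/325 -204/325 3; 0 0 1]
T4·…·T1 = [-204/325 -253/325 2; -31/65 -142/65 7; 0 0 1]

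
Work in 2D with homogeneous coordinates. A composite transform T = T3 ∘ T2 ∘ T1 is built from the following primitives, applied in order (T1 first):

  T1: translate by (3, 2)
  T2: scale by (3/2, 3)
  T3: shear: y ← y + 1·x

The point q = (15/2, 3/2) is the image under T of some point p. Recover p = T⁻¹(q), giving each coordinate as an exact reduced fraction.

T1 = [1 0 3; 0 1 2; 0 0 1]
T2·T1 = [3/2 0 9/2; 0 3 6; 0 0 1]
T3·…·T1 = [3/2 0 9/2; 3/2 3 21/2; 0 0 1]
det M = 9/2; M⁻¹ = [2/3 0 -3; -1/3 1/3 -2; 0 0 1]
M⁻¹ · (15/2, 3/2)ᵀ = (2, -4)ᵀ

p = (2, -4)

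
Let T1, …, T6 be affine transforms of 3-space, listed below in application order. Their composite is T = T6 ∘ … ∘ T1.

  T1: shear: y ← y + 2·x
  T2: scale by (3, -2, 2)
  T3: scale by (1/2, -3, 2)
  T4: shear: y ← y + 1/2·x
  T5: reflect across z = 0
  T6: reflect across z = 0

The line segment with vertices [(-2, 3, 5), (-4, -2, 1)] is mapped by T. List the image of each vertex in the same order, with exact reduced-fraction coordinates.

T1 shear: y ← y + 2·x: (-2, 3, 5) → (-2, -1, 5); (-4, -2, 1) → (-4, -10, 1)
T2 scale by (3, -2, 2): (-2, -1, 5) → (-6, 2, 10); (-4, -10, 1) → (-12, 20, 2)
T3 scale by (1/2, -3, 2): (-6, 2, 10) → (-3, -6, 20); (-12, 20, 2) → (-6, -60, 4)
T4 shear: y ← y + 1/2·x: (-3, -6, 20) → (-3, -15/2, 20); (-6, -60, 4) → (-6, -63, 4)
T5 reflect across z = 0: (-3, -15/2, 20) → (-3, -15/2, -20); (-6, -63, 4) → (-6, -63, -4)
T6 reflect across z = 0: (-3, -15/2, -20) → (-3, -15/2, 20); (-6, -63, -4) → (-6, -63, 4)

image vertices: (-3, -15/2, 20), (-6, -63, 4)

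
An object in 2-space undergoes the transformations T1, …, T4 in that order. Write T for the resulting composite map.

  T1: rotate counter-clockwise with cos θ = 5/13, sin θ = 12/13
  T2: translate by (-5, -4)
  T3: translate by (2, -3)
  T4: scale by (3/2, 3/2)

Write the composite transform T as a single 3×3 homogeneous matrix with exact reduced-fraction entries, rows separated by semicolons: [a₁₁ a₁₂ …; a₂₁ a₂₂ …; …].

T = [15/26 -18/13 -9/2; 18/13 15/26 -21/2; 0 0 1]

T1 = [5/13 -12/13 0; 12/13 5/13 0; 0 0 1]
T2·T1 = [5/13 -12/13 -5; 12/13 5/13 -4; 0 0 1]
T3·…·T1 = [5/13 -12/13 -3; 12/13 5/13 -7; 0 0 1]
T4·…·T1 = [15/26 -18/13 -9/2; 18/13 15/26 -21/2; 0 0 1]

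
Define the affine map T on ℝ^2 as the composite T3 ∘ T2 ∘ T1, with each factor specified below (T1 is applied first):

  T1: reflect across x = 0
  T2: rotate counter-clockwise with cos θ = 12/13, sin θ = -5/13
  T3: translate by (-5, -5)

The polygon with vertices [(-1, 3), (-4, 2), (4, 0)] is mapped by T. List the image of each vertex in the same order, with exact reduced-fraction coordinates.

image vertices: (-38/13, -34/13), (-7/13, -61/13), (-113/13, -45/13)

T1 reflect across x = 0: (-1, 3) → (1, 3); (-4, 2) → (4, 2); (4, 0) → (-4, 0)
T2 rotate counter-clockwise with cos θ = 12/13, sin θ = -5/13: (1, 3) → (27/13, 31/13); (4, 2) → (58/13, 4/13); (-4, 0) → (-48/13, 20/13)
T3 translate by (-5, -5): (27/13, 31/13) → (-38/13, -34/13); (58/13, 4/13) → (-7/13, -61/13); (-48/13, 20/13) → (-113/13, -45/13)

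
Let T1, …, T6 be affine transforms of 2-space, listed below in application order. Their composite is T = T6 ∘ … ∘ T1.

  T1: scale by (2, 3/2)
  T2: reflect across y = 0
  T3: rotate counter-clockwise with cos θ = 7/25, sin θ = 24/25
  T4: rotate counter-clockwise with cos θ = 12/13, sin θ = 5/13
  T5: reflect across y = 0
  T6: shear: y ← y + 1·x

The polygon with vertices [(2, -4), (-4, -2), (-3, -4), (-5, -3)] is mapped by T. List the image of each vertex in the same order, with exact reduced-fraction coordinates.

image vertices: (-2082/325, -3158/325), (-681/325, 2011/325), (-1722/325, 432/325), (-2187/650, 4597/650)

T1 scale by (2, 3/2): (2, -4) → (4, -6); (-4, -2) → (-8, -3); (-3, -4) → (-6, -6); (-5, -3) → (-10, -9/2)
T2 reflect across y = 0: (4, -6) → (4, 6); (-8, -3) → (-8, 3); (-6, -6) → (-6, 6); (-10, -9/2) → (-10, 9/2)
T3 rotate counter-clockwise with cos θ = 7/25, sin θ = 24/25: (4, 6) → (-116/25, 138/25); (-8, 3) → (-128/25, -171/25); (-6, 6) → (-186/25, -102/25); (-10, 9/2) → (-178/25, -417/50)
T4 rotate counter-clockwise with cos θ = 12/13, sin θ = 5/13: (-116/25, 138/25) → (-2082/325, 1076/325); (-128/25, -171/25) → (-681/325, -2692/325); (-186/25, -102/25) → (-1722/325, -2154/325); (-178/25, -417/50) → (-2187/650, -3392/325)
T5 reflect across y = 0: (-2082/325, 1076/325) → (-2082/325, -1076/325); (-681/325, -2692/325) → (-681/325, 2692/325); (-1722/325, -2154/325) → (-1722/325, 2154/325); (-2187/650, -3392/325) → (-2187/650, 3392/325)
T6 shear: y ← y + 1·x: (-2082/325, -1076/325) → (-2082/325, -3158/325); (-681/325, 2692/325) → (-681/325, 2011/325); (-1722/325, 2154/325) → (-1722/325, 432/325); (-2187/650, 3392/325) → (-2187/650, 4597/650)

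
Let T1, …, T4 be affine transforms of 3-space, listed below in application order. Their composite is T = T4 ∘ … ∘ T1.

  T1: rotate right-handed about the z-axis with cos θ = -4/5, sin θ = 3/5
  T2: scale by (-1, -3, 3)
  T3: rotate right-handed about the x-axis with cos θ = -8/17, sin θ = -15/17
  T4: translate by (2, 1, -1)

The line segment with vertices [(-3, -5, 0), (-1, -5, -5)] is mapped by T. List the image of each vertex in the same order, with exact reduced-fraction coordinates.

image vertices: (-17/5, 349/85, 82/17), (-9/5, -632/85, 256/17)

T1 rotate right-handed about the z-axis with cos θ = -4/5, sin θ = 3/5: (-3, -5, 0) → (27/5, 11/5, 0); (-1, -5, -5) → (19/5, 17/5, -5)
T2 scale by (-1, -3, 3): (27/5, 11/5, 0) → (-27/5, -33/5, 0); (19/5, 17/5, -5) → (-19/5, -51/5, -15)
T3 rotate right-handed about the x-axis with cos θ = -8/17, sin θ = -15/17: (-27/5, -33/5, 0) → (-27/5, 264/85, 99/17); (-19/5, -51/5, -15) → (-19/5, -717/85, 273/17)
T4 translate by (2, 1, -1): (-27/5, 264/85, 99/17) → (-17/5, 349/85, 82/17); (-19/5, -717/85, 273/17) → (-9/5, -632/85, 256/17)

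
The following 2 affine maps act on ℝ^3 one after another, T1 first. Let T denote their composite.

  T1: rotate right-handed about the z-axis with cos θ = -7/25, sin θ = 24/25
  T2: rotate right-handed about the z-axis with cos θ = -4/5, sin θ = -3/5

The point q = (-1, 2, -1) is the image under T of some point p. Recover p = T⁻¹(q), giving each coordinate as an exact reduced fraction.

p = (-2, 1, -1)

T1 = [-7/25 -24/25 0 0; 24/25 -7/25 0 0; 0 0 1 0; 0 0 0 1]
T2·T1 = [4/5 3/5 0 0; -3/5 4/5 0 0; 0 0 1 0; 0 0 0 1]
det M = 1; M⁻¹ = [4/5 -3/5 0 0; 3/5 4/5 0 0; 0 0 1 0; 0 0 0 1]
M⁻¹ · (-1, 2, -1)ᵀ = (-2, 1, -1)ᵀ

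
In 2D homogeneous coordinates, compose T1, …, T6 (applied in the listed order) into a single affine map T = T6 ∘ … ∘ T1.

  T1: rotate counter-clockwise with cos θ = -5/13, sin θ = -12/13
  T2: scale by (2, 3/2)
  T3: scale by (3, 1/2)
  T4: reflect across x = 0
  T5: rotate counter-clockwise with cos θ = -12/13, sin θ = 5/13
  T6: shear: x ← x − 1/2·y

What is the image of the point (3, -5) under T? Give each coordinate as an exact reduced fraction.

T(p) = (-26133/676, 2349/169)

T1 rotate counter-clockwise with cos θ = -5/13, sin θ = -12/13: (3, -5) → (-75/13, -11/13)
T2 scale by (2, 3/2): (-75/13, -11/13) → (-150/13, -33/26)
T3 scale by (3, 1/2): (-150/13, -33/26) → (-450/13, -33/52)
T4 reflect across x = 0: (-450/13, -33/52) → (450/13, -33/52)
T5 rotate counter-clockwise with cos θ = -12/13, sin θ = 5/13: (450/13, -33/52) → (-21435/676, 2349/169)
T6 shear: x ← x − 1/2·y: (-21435/676, 2349/169) → (-26133/676, 2349/169)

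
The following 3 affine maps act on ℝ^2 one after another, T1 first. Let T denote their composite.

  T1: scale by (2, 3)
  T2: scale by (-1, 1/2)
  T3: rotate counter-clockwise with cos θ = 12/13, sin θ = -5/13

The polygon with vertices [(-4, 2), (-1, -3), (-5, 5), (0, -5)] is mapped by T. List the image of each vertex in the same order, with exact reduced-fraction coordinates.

image vertices: (111/13, -4/13), (3/26, -64/13), (315/26, 40/13), (-75/26, -90/13)

T1 scale by (2, 3): (-4, 2) → (-8, 6); (-1, -3) → (-2, -9); (-5, 5) → (-10, 15); (0, -5) → (0, -15)
T2 scale by (-1, 1/2): (-8, 6) → (8, 3); (-2, -9) → (2, -9/2); (-10, 15) → (10, 15/2); (0, -15) → (0, -15/2)
T3 rotate counter-clockwise with cos θ = 12/13, sin θ = -5/13: (8, 3) → (111/13, -4/13); (2, -9/2) → (3/26, -64/13); (10, 15/2) → (315/26, 40/13); (0, -15/2) → (-75/26, -90/13)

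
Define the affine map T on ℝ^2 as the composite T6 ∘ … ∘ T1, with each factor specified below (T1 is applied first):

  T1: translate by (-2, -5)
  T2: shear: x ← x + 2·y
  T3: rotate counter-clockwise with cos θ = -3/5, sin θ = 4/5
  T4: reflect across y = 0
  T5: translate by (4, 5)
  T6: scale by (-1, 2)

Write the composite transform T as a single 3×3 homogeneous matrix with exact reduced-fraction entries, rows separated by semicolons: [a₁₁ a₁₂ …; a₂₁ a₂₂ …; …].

T1 = [1 0 -2; 0 1 -5; 0 0 1]
T2·T1 = [1 2 -12; 0 1 -5; 0 0 1]
T3·…·T1 = [-3/5 -2 56/5; 4/5 1 -33/5; 0 0 1]
T4·…·T1 = [-3/5 -2 56/5; -4/5 -1 33/5; 0 0 1]
T5·…·T1 = [-3/5 -2 76/5; -4/5 -1 58/5; 0 0 1]
T6·…·T1 = [3/5 2 -76/5; -8/5 -2 116/5; 0 0 1]

T = [3/5 2 -76/5; -8/5 -2 116/5; 0 0 1]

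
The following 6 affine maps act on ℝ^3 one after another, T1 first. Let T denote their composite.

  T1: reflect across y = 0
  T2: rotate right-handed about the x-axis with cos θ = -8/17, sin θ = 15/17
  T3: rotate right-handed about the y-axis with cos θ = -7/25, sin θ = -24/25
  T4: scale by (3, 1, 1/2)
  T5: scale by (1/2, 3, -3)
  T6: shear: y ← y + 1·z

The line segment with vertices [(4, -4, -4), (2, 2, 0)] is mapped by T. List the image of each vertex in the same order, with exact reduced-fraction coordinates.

T1 reflect across y = 0: (4, -4, -4) → (4, 4, -4); (2, 2, 0) → (2, -2, 0)
T2 rotate right-handed about the x-axis with cos θ = -8/17, sin θ = 15/17: (4, 4, -4) → (4, 28/17, 92/17); (2, -2, 0) → (2, 16/17, -30/17)
T3 rotate right-handed about the y-axis with cos θ = -7/25, sin θ = -24/25: (4, 28/17, 92/17) → (-2684/425, 28/17, 988/425); (2, 16/17, -30/17) → (482/425, 16/17, 1026/425)
T4 scale by (3, 1, 1/2): (-2684/425, 28/17, 988/425) → (-8052/425, 28/17, 494/425); (482/425, 16/17, 1026/425) → (1446/425, 16/17, 513/425)
T5 scale by (1/2, 3, -3): (-8052/425, 28/17, 494/425) → (-4026/425, 84/17, -1482/425); (1446/425, 16/17, 513/425) → (723/425, 48/17, -1539/425)
T6 shear: y ← y + 1·z: (-4026/425, 84/17, -1482/425) → (-4026/425, 618/425, -1482/425); (723/425, 48/17, -1539/425) → (723/425, -339/425, -1539/425)

image vertices: (-4026/425, 618/425, -1482/425), (723/425, -339/425, -1539/425)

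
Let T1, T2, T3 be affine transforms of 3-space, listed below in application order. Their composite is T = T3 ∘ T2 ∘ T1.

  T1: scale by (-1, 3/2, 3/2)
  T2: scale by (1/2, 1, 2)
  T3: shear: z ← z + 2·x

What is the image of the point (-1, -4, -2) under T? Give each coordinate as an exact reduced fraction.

T(p) = (1/2, -6, -5)

T1 scale by (-1, 3/2, 3/2): (-1, -4, -2) → (1, -6, -3)
T2 scale by (1/2, 1, 2): (1, -6, -3) → (1/2, -6, -6)
T3 shear: z ← z + 2·x: (1/2, -6, -6) → (1/2, -6, -5)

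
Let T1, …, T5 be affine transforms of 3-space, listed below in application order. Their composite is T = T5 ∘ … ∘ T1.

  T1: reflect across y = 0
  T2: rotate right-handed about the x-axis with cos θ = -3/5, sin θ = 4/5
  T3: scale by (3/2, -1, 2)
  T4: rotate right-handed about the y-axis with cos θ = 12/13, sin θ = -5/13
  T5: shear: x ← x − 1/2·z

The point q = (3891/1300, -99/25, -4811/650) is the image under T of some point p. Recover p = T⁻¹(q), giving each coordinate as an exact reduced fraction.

p = (-7/3, 5, -6/5)

T1 = [1 0 0 0; 0 -1 0 0; 0 0 1 0; 0 0 0 1]
T2·T1 = [1 0 0 0; 0 3/5 -4/5 0; 0 -4/5 -3/5 0; 0 0 0 1]
T3·…·T1 = [3/2 0 0 0; 0 -3/5 4/5 0; 0 -8/5 -6/5 0; 0 0 0 1]
T4·…·T1 = [18/13 8/13 6/13 0; 0 -3/5 4/5 0; 15/26 -96/65 -72/65 0; 0 0 0 1]
T5·…·T1 = [57/52 88/65 66/65 0; 0 -3/5 4/5 0; 15/26 -96/65 -72/65 0; 0 0 0 1]
det M = 3; M⁻¹ = [8/13 0 22/39 0; 2/13 -3/5 -19/65 0; 3/26 4/5 -57/260 0; 0 0 0 1]
M⁻¹ · (3891/1300, -99/25, -4811/650)ᵀ = (-7/3, 5, -6/5)ᵀ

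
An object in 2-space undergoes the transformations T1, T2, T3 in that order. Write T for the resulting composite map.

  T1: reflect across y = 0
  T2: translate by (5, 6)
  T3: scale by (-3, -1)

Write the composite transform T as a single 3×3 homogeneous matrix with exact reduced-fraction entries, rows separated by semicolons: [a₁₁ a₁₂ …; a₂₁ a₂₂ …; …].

T = [-3 0 -15; 0 1 -6; 0 0 1]

T1 = [1 0 0; 0 -1 0; 0 0 1]
T2·T1 = [1 0 5; 0 -1 6; 0 0 1]
T3·…·T1 = [-3 0 -15; 0 1 -6; 0 0 1]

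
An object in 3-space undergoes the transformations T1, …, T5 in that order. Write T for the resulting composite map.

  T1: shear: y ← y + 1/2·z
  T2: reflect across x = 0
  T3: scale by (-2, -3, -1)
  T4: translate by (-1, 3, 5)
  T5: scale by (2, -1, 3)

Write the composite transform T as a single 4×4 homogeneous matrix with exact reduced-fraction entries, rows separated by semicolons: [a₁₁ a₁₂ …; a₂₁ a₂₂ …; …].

T = [4 0 0 -2; 0 3 3/2 -3; 0 0 -3 15; 0 0 0 1]

T1 = [1 0 0 0; 0 1 1/2 0; 0 0 1 0; 0 0 0 1]
T2·T1 = [-1 0 0 0; 0 1 1/2 0; 0 0 1 0; 0 0 0 1]
T3·…·T1 = [2 0 0 0; 0 -3 -3/2 0; 0 0 -1 0; 0 0 0 1]
T4·…·T1 = [2 0 0 -1; 0 -3 -3/2 3; 0 0 -1 5; 0 0 0 1]
T5·…·T1 = [4 0 0 -2; 0 3 3/2 -3; 0 0 -3 15; 0 0 0 1]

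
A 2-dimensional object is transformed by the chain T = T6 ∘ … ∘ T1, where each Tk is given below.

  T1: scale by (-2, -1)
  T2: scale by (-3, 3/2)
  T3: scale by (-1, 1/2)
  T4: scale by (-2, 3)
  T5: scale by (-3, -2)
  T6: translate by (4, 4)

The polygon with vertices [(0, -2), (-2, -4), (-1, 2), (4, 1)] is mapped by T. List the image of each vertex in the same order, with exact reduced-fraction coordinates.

T1 scale by (-2, -1): (0, -2) → (0, 2); (-2, -4) → (4, 4); (-1, 2) → (2, -2); (4, 1) → (-8, -1)
T2 scale by (-3, 3/2): (0, 2) → (0, 3); (4, 4) → (-12, 6); (2, -2) → (-6, -3); (-8, -1) → (24, -3/2)
T3 scale by (-1, 1/2): (0, 3) → (0, 3/2); (-12, 6) → (12, 3); (-6, -3) → (6, -3/2); (24, -3/2) → (-24, -3/4)
T4 scale by (-2, 3): (0, 3/2) → (0, 9/2); (12, 3) → (-24, 9); (6, -3/2) → (-12, -9/2); (-24, -3/4) → (48, -9/4)
T5 scale by (-3, -2): (0, 9/2) → (0, -9); (-24, 9) → (72, -18); (-12, -9/2) → (36, 9); (48, -9/4) → (-144, 9/2)
T6 translate by (4, 4): (0, -9) → (4, -5); (72, -18) → (76, -14); (36, 9) → (40, 13); (-144, 9/2) → (-140, 17/2)

image vertices: (4, -5), (76, -14), (40, 13), (-140, 17/2)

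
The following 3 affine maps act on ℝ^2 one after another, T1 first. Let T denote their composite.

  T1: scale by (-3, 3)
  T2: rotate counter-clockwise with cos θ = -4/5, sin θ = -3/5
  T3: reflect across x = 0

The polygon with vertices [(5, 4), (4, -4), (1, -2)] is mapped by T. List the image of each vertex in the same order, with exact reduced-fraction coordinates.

T1 scale by (-3, 3): (5, 4) → (-15, 12); (4, -4) → (-12, -12); (1, -2) → (-3, -6)
T2 rotate counter-clockwise with cos θ = -4/5, sin θ = -3/5: (-15, 12) → (96/5, -3/5); (-12, -12) → (12/5, 84/5); (-3, -6) → (-6/5, 33/5)
T3 reflect across x = 0: (96/5, -3/5) → (-96/5, -3/5); (12/5, 84/5) → (-12/5, 84/5); (-6/5, 33/5) → (6/5, 33/5)

image vertices: (-96/5, -3/5), (-12/5, 84/5), (6/5, 33/5)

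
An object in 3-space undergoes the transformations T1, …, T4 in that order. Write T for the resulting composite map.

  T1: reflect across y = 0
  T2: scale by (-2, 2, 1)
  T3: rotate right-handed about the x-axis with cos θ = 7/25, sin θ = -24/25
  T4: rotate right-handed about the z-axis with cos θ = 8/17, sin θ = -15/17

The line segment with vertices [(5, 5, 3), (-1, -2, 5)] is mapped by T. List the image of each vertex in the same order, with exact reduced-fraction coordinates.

image vertices: (-394/85, 3766/425, 261/25), (524/85, 434/425, -61/25)

T1 reflect across y = 0: (5, 5, 3) → (5, -5, 3); (-1, -2, 5) → (-1, 2, 5)
T2 scale by (-2, 2, 1): (5, -5, 3) → (-10, -10, 3); (-1, 2, 5) → (2, 4, 5)
T3 rotate right-handed about the x-axis with cos θ = 7/25, sin θ = -24/25: (-10, -10, 3) → (-10, 2/25, 261/25); (2, 4, 5) → (2, 148/25, -61/25)
T4 rotate right-handed about the z-axis with cos θ = 8/17, sin θ = -15/17: (-10, 2/25, 261/25) → (-394/85, 3766/425, 261/25); (2, 148/25, -61/25) → (524/85, 434/425, -61/25)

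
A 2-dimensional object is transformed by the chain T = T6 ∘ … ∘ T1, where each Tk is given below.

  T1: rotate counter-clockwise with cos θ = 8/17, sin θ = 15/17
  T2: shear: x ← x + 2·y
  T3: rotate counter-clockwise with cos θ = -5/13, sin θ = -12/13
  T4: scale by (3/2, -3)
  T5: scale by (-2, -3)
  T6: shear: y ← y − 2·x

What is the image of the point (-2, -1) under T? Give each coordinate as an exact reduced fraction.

T(p) = (213/221, 9600/221)

T1 rotate counter-clockwise with cos θ = 8/17, sin θ = 15/17: (-2, -1) → (-1/17, -38/17)
T2 shear: x ← x + 2·y: (-1/17, -38/17) → (-77/17, -38/17)
T3 rotate counter-clockwise with cos θ = -5/13, sin θ = -12/13: (-77/17, -38/17) → (-71/221, 1114/221)
T4 scale by (3/2, -3): (-71/221, 1114/221) → (-213/442, -3342/221)
T5 scale by (-2, -3): (-213/442, -3342/221) → (213/221, 10026/221)
T6 shear: y ← y − 2·x: (213/221, 10026/221) → (213/221, 9600/221)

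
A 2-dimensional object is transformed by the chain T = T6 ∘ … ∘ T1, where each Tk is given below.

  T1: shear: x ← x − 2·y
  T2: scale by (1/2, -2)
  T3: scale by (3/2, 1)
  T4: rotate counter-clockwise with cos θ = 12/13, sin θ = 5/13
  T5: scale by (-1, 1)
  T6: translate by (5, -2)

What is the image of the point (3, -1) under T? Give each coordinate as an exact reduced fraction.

T(p) = (30/13, 67/52)

T1 shear: x ← x − 2·y: (3, -1) → (5, -1)
T2 scale by (1/2, -2): (5, -1) → (5/2, 2)
T3 scale by (3/2, 1): (5/2, 2) → (15/4, 2)
T4 rotate counter-clockwise with cos θ = 12/13, sin θ = 5/13: (15/4, 2) → (35/13, 171/52)
T5 scale by (-1, 1): (35/13, 171/52) → (-35/13, 171/52)
T6 translate by (5, -2): (-35/13, 171/52) → (30/13, 67/52)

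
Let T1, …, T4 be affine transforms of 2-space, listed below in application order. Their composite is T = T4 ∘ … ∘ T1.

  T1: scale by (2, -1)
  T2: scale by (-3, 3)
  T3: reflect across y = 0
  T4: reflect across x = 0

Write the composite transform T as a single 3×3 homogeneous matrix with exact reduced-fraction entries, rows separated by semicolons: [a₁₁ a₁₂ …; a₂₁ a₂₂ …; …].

T = [6 0 0; 0 3 0; 0 0 1]

T1 = [2 0 0; 0 -1 0; 0 0 1]
T2·T1 = [-6 0 0; 0 -3 0; 0 0 1]
T3·…·T1 = [-6 0 0; 0 3 0; 0 0 1]
T4·…·T1 = [6 0 0; 0 3 0; 0 0 1]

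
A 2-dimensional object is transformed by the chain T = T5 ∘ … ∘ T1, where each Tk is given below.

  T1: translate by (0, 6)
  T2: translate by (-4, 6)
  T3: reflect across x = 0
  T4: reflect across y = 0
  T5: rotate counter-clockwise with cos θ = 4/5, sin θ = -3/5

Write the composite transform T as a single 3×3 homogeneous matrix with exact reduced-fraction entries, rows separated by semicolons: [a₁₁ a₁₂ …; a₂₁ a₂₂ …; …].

T = [-4/5 -3/5 -4; 3/5 -4/5 -12; 0 0 1]

T1 = [1 0 0; 0 1 6; 0 0 1]
T2·T1 = [1 0 -4; 0 1 12; 0 0 1]
T3·…·T1 = [-1 0 4; 0 1 12; 0 0 1]
T4·…·T1 = [-1 0 4; 0 -1 -12; 0 0 1]
T5·…·T1 = [-4/5 -3/5 -4; 3/5 -4/5 -12; 0 0 1]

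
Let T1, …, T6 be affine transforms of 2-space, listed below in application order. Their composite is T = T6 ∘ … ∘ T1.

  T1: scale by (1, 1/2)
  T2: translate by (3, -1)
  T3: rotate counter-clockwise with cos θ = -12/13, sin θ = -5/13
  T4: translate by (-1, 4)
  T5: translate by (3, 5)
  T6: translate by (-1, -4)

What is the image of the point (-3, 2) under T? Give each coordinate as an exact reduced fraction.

T(p) = (1, 5)

T1 scale by (1, 1/2): (-3, 2) → (-3, 1)
T2 translate by (3, -1): (-3, 1) → (0, 0)
T3 rotate counter-clockwise with cos θ = -12/13, sin θ = -5/13: (0, 0) → (0, 0)
T4 translate by (-1, 4): (0, 0) → (-1, 4)
T5 translate by (3, 5): (-1, 4) → (2, 9)
T6 translate by (-1, -4): (2, 9) → (1, 5)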